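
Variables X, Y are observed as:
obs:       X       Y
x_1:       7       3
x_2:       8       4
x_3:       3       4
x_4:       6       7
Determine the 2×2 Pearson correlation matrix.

Step 1 — column means:
  mean(X) = (7 + 8 + 3 + 6) / 4 = 24/4 = 6
  mean(Y) = (3 + 4 + 4 + 7) / 4 = 18/4 = 4.5

Step 2 — sample variances and covariances s[i,j] = (1/(n-1)) · Σ_k (x_{k,i} - mean_i) · (x_{k,j} - mean_j), with n-1 = 3:
  s[X,X] = ((1)·(1) + (2)·(2) + (-3)·(-3) + (0)·(0)) / 3 = 14/3 = 4.6667
  s[X,Y] = ((1)·(-1.5) + (2)·(-0.5) + (-3)·(-0.5) + (0)·(2.5)) / 3 = -1/3 = -0.3333
  s[Y,Y] = ((-1.5)·(-1.5) + (-0.5)·(-0.5) + (-0.5)·(-0.5) + (2.5)·(2.5)) / 3 = 9/3 = 3
  Sample standard deviations s_i = √(s[i,i]):
  s(X) = √(4.6667) = 2.1602
  s(Y) = √(3) = 1.7321

Step 3 — r_{ij} = s_{ij} / (s_i · s_j):
  r[X,X] = 1 (diagonal).
  r[X,Y] = -0.3333 / (2.1602 · 1.7321) = -0.3333 / 3.7417 = -0.0891
  r[Y,Y] = 1 (diagonal).

R is symmetric with unit diagonal. Assembling:

R = [[1, -0.0891],
 [-0.0891, 1]]


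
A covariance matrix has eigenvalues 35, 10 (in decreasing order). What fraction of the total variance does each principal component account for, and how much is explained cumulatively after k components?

Step 1 — total variance = trace(Sigma) = Σ λ_i = 35 + 10 = 45.

Step 2 — fraction explained by component i = λ_i / Σ λ:
  PC1: 35/45 = 0.7778
  PC2: 10/45 = 0.2222

Step 3 — cumulative fraction after k components = (λ_1 + ... + λ_k) / Σ λ:
  k = 1: 35/45 = 0.7778
  k = 2: (35 + 10)/45 = 45/45 = 1

Summary (fraction, with percent):

explained: PC1 0.7778 (77.78%), PC2 0.2222 (22.22%);  cumulative: 0.7778, 1


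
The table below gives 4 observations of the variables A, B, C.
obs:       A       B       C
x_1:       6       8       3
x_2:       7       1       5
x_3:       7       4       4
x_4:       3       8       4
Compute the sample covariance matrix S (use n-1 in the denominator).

Step 1 — column means:
  mean(A) = (6 + 7 + 7 + 3) / 4 = 23/4 = 5.75
  mean(B) = (8 + 1 + 4 + 8) / 4 = 21/4 = 5.25
  mean(C) = (3 + 5 + 4 + 4) / 4 = 16/4 = 4

Step 2 — sample covariance S[i,j] = (1/(n-1)) · Σ_k (x_{k,i} - mean_i) · (x_{k,j} - mean_j), with n-1 = 3.
  S[A,A] = ((0.25)·(0.25) + (1.25)·(1.25) + (1.25)·(1.25) + (-2.75)·(-2.75)) / 3 = 10.75/3 = 3.5833
  S[A,B] = ((0.25)·(2.75) + (1.25)·(-4.25) + (1.25)·(-1.25) + (-2.75)·(2.75)) / 3 = -13.75/3 = -4.5833
  S[A,C] = ((0.25)·(-1) + (1.25)·(1) + (1.25)·(0) + (-2.75)·(0)) / 3 = 1/3 = 0.3333
  S[B,B] = ((2.75)·(2.75) + (-4.25)·(-4.25) + (-1.25)·(-1.25) + (2.75)·(2.75)) / 3 = 34.75/3 = 11.5833
  S[B,C] = ((2.75)·(-1) + (-4.25)·(1) + (-1.25)·(0) + (2.75)·(0)) / 3 = -7/3 = -2.3333
  S[C,C] = ((-1)·(-1) + (1)·(1) + (0)·(0) + (0)·(0)) / 3 = 2/3 = 0.6667

S is symmetric (S[j,i] = S[i,j]). Assembling:

S = [[3.5833, -4.5833, 0.3333],
 [-4.5833, 11.5833, -2.3333],
 [0.3333, -2.3333, 0.6667]]


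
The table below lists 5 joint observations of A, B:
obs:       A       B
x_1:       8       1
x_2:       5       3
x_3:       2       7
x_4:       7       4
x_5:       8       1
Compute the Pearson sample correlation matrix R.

Step 1 — column means:
  mean(A) = (8 + 5 + 2 + 7 + 8) / 5 = 30/5 = 6
  mean(B) = (1 + 3 + 7 + 4 + 1) / 5 = 16/5 = 3.2

Step 2 — sample variances and covariances s[i,j] = (1/(n-1)) · Σ_k (x_{k,i} - mean_i) · (x_{k,j} - mean_j), with n-1 = 4:
  s[A,A] = ((2)·(2) + (-1)·(-1) + (-4)·(-4) + (1)·(1) + (2)·(2)) / 4 = 26/4 = 6.5
  s[A,B] = ((2)·(-2.2) + (-1)·(-0.2) + (-4)·(3.8) + (1)·(0.8) + (2)·(-2.2)) / 4 = -23/4 = -5.75
  s[B,B] = ((-2.2)·(-2.2) + (-0.2)·(-0.2) + (3.8)·(3.8) + (0.8)·(0.8) + (-2.2)·(-2.2)) / 4 = 24.8/4 = 6.2
  Sample standard deviations s_i = √(s[i,i]):
  s(A) = √(6.5) = 2.5495
  s(B) = √(6.2) = 2.49

Step 3 — r_{ij} = s_{ij} / (s_i · s_j):
  r[A,A] = 1 (diagonal).
  r[A,B] = -5.75 / (2.5495 · 2.49) = -5.75 / 6.3482 = -0.9058
  r[B,B] = 1 (diagonal).

R is symmetric with unit diagonal. Assembling:

R = [[1, -0.9058],
 [-0.9058, 1]]


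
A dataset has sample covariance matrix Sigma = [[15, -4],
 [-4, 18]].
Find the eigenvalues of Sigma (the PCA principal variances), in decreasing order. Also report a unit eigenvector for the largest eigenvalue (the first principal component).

Step 1 — characteristic polynomial of 2×2 Sigma:
  det(Sigma - λI) = λ² - trace · λ + det = 0.
  trace = 15 + 18 = 33, det = 15·18 - (-4)² = 254.
Step 2 — discriminant:
  Δ = trace² - 4·det = 1089 - 1016 = 73.
Step 3 — eigenvalues:
  λ = (trace ± √Δ)/2 = (33 ± 8.544)/2,
  λ_1 = 20.772,  λ_2 = 12.228.

Step 4 — unit eigenvector for λ_1: solve (Sigma - λ_1 I)v = 0. First row:
  (15 - 20.772)·v_x + (-4)·v_y = 0, i.e. (-5.772)·v_x + (-4)·v_y = 0,
  so v ∝ (b, λ_1 - a) = (-4, 5.772); multiply by -1 so the first entry is positive: u = (4, -5.772).
  ||u|| = √((4)² + (-5.772)²) = √(49.316) ≈ 7.0225,
  v_1 = u/||u|| ≈ (0.5696, -0.8219) (||v_1|| = 1).

λ_1 = 20.772,  λ_2 = 12.228;  v_1 ≈ (0.5696, -0.8219)


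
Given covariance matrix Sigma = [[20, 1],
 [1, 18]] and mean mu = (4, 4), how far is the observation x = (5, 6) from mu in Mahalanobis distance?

Step 1 — centre the observation: (x - mu) = (1, 2).

Step 2 — invert Sigma. det(Sigma) = 20·18 - (1)² = 359.
  Sigma^{-1} = (1/det) · [[d, -b], [-b, a]] = [[0.0501, -0.0028],
 [-0.0028, 0.0557]].

Step 3 — form the quadratic (x - mu)^T · Sigma^{-1} · (x - mu):
  Sigma^{-1} · (x - mu) = (0.0446, 0.1086).
  (x - mu)^T · [Sigma^{-1} · (x - mu)] = (1)·(0.0446) + (2)·(0.1086) = 0.2618.

Step 4 — take square root: d = √(0.2618) ≈ 0.5117.

d(x, mu) = √(0.2618) ≈ 0.5117


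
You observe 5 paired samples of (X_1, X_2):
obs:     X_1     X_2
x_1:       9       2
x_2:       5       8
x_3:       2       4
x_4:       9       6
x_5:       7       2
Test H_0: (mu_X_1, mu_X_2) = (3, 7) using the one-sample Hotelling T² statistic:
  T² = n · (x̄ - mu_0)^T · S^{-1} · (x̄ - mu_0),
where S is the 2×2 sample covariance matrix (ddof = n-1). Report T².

Step 1 — sample mean vector:
  mean(X_1) = (9 + 5 + 2 + 9 + 7) / 5 = 32/5 = 6.4
  mean(X_2) = (2 + 8 + 4 + 6 + 2) / 5 = 22/5 = 4.4
  x̄ = (6.4, 4.4),  deviation x̄ - mu_0 = (6.4, 4.4) - (3, 7) = (3.4, -2.6).

Step 2 — sample covariance matrix, S[i,j] = (1/(n-1)) · Σ_k (x_{k,i} - mean_i) · (x_{k,j} - mean_j), divisor n-1 = 4:
  S[X_1,X_1] = ((2.6)·(2.6) + (-1.4)·(-1.4) + (-4.4)·(-4.4) + (2.6)·(2.6) + (0.6)·(0.6)) / 4 = 35.2/4 = 8.8
  S[X_1,X_2] = ((2.6)·(-2.4) + (-1.4)·(3.6) + (-4.4)·(-0.4) + (2.6)·(1.6) + (0.6)·(-2.4)) / 4 = -6.8/4 = -1.7
  S[X_2,X_2] = ((-2.4)·(-2.4) + (3.6)·(3.6) + (-0.4)·(-0.4) + (1.6)·(1.6) + (-2.4)·(-2.4)) / 4 = 27.2/4 = 6.8
  S = [[8.8, -1.7],
 [-1.7, 6.8]].

Step 3 — invert S. det(S) = 8.8·6.8 - (-1.7)² = 56.95.
  S^{-1} = (1/det) · [[d, -b], [-b, a]] = [[0.1194, 0.0299],
 [0.0299, 0.1545]].

Step 4 — quadratic form (x̄ - mu_0)^T · S^{-1} · (x̄ - mu_0):
  S^{-1} · (x̄ - mu_0) = (0.3284, -0.3003),
  (x̄ - mu_0)^T · [...] = (3.4)·(0.3284) + (-2.6)·(-0.3003) = 1.8971.

Step 5 — scale by n: T² = 5 · 1.8971 = 9.4855.

T² ≈ 9.4855


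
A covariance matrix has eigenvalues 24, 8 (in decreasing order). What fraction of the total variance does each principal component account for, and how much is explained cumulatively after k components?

Step 1 — total variance = trace(Sigma) = Σ λ_i = 24 + 8 = 32.

Step 2 — fraction explained by component i = λ_i / Σ λ:
  PC1: 24/32 = 0.75
  PC2: 8/32 = 0.25

Step 3 — cumulative fraction after k components = (λ_1 + ... + λ_k) / Σ λ:
  k = 1: 24/32 = 0.75
  k = 2: (24 + 8)/32 = 32/32 = 1

Summary (fraction, with percent):

explained: PC1 0.75 (75%), PC2 0.25 (25%);  cumulative: 0.75, 1


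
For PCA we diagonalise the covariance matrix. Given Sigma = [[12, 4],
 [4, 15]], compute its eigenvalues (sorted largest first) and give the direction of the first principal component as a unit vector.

Step 1 — characteristic polynomial of 2×2 Sigma:
  det(Sigma - λI) = λ² - trace · λ + det = 0.
  trace = 12 + 15 = 27, det = 12·15 - (4)² = 164.
Step 2 — discriminant:
  Δ = trace² - 4·det = 729 - 656 = 73.
Step 3 — eigenvalues:
  λ = (trace ± √Δ)/2 = (27 ± 8.544)/2,
  λ_1 = 17.772,  λ_2 = 9.228.

Step 4 — unit eigenvector for λ_1: solve (Sigma - λ_1 I)v = 0. First row:
  (12 - 17.772)·v_x + (4)·v_y = 0, i.e. (-5.772)·v_x + (4)·v_y = 0,
  so v ∝ (b, λ_1 - a) = (4, 5.772) = u.
  ||u|| = √((4)² + (5.772)²) = √(49.316) ≈ 7.0225,
  v_1 = u/||u|| ≈ (0.5696, 0.8219) (||v_1|| = 1).

λ_1 = 17.772,  λ_2 = 9.228;  v_1 ≈ (0.5696, 0.8219)


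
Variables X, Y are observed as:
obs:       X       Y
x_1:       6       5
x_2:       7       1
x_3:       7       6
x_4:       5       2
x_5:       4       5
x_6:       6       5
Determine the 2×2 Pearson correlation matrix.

Step 1 — column means:
  mean(X) = (6 + 7 + 7 + 5 + 4 + 6) / 6 = 35/6 = 5.8333
  mean(Y) = (5 + 1 + 6 + 2 + 5 + 5) / 6 = 24/6 = 4

Step 2 — sample variances and covariances s[i,j] = (1/(n-1)) · Σ_k (x_{k,i} - mean_i) · (x_{k,j} - mean_j), with n-1 = 5:
  s[X,X] = ((0.1667)·(0.1667) + (1.1667)·(1.1667) + (1.1667)·(1.1667) + (-0.8333)·(-0.8333) + (-1.8333)·(-1.8333) + (0.1667)·(0.1667)) / 5 = 6.8333/5 = 1.3667
  s[X,Y] = ((0.1667)·(1) + (1.1667)·(-3) + (1.1667)·(2) + (-0.8333)·(-2) + (-1.8333)·(1) + (0.1667)·(1)) / 5 = -1/5 = -0.2
  s[Y,Y] = ((1)·(1) + (-3)·(-3) + (2)·(2) + (-2)·(-2) + (1)·(1) + (1)·(1)) / 5 = 20/5 = 4
  Sample standard deviations s_i = √(s[i,i]):
  s(X) = √(1.3667) = 1.169
  s(Y) = √(4) = 2

Step 3 — r_{ij} = s_{ij} / (s_i · s_j):
  r[X,X] = 1 (diagonal).
  r[X,Y] = -0.2 / (1.169 · 2) = -0.2 / 2.3381 = -0.0855
  r[Y,Y] = 1 (diagonal).

R is symmetric with unit diagonal. Assembling:

R = [[1, -0.0855],
 [-0.0855, 1]]


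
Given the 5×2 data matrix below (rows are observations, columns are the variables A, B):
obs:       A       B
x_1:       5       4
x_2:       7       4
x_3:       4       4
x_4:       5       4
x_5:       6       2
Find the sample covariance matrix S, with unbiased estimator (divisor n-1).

Step 1 — column means:
  mean(A) = (5 + 7 + 4 + 5 + 6) / 5 = 27/5 = 5.4
  mean(B) = (4 + 4 + 4 + 4 + 2) / 5 = 18/5 = 3.6

Step 2 — sample covariance S[i,j] = (1/(n-1)) · Σ_k (x_{k,i} - mean_i) · (x_{k,j} - mean_j), with n-1 = 4.
  S[A,A] = ((-0.4)·(-0.4) + (1.6)·(1.6) + (-1.4)·(-1.4) + (-0.4)·(-0.4) + (0.6)·(0.6)) / 4 = 5.2/4 = 1.3
  S[A,B] = ((-0.4)·(0.4) + (1.6)·(0.4) + (-1.4)·(0.4) + (-0.4)·(0.4) + (0.6)·(-1.6)) / 4 = -1.2/4 = -0.3
  S[B,B] = ((0.4)·(0.4) + (0.4)·(0.4) + (0.4)·(0.4) + (0.4)·(0.4) + (-1.6)·(-1.6)) / 4 = 3.2/4 = 0.8

S is symmetric (S[j,i] = S[i,j]). Assembling:

S = [[1.3, -0.3],
 [-0.3, 0.8]]


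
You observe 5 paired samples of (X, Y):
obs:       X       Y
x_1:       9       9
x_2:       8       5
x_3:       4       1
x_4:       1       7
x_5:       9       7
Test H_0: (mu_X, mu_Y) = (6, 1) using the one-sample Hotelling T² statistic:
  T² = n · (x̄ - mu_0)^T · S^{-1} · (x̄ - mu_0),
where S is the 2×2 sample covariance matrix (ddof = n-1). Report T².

Step 1 — sample mean vector:
  mean(X) = (9 + 8 + 4 + 1 + 9) / 5 = 31/5 = 6.2
  mean(Y) = (9 + 5 + 1 + 7 + 7) / 5 = 29/5 = 5.8
  x̄ = (6.2, 5.8),  deviation x̄ - mu_0 = (6.2, 5.8) - (6, 1) = (0.2, 4.8).

Step 2 — sample covariance matrix, S[i,j] = (1/(n-1)) · Σ_k (x_{k,i} - mean_i) · (x_{k,j} - mean_j), divisor n-1 = 4:
  S[X,X] = ((2.8)·(2.8) + (1.8)·(1.8) + (-2.2)·(-2.2) + (-5.2)·(-5.2) + (2.8)·(2.8)) / 4 = 50.8/4 = 12.7
  S[X,Y] = ((2.8)·(3.2) + (1.8)·(-0.8) + (-2.2)·(-4.8) + (-5.2)·(1.2) + (2.8)·(1.2)) / 4 = 15.2/4 = 3.8
  S[Y,Y] = ((3.2)·(3.2) + (-0.8)·(-0.8) + (-4.8)·(-4.8) + (1.2)·(1.2) + (1.2)·(1.2)) / 4 = 36.8/4 = 9.2
  S = [[12.7, 3.8],
 [3.8, 9.2]].

Step 3 — invert S. det(S) = 12.7·9.2 - (3.8)² = 102.4.
  S^{-1} = (1/det) · [[d, -b], [-b, a]] = [[0.0898, -0.0371],
 [-0.0371, 0.124]].

Step 4 — quadratic form (x̄ - mu_0)^T · S^{-1} · (x̄ - mu_0):
  S^{-1} · (x̄ - mu_0) = (-0.1602, 0.5879),
  (x̄ - mu_0)^T · [...] = (0.2)·(-0.1602) + (4.8)·(0.5879) = 2.7898.

Step 5 — scale by n: T² = 5 · 2.7898 = 13.9492.

T² ≈ 13.9492


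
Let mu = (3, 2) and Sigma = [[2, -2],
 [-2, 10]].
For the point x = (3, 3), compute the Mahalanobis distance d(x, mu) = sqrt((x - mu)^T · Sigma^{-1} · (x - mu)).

Step 1 — centre the observation: (x - mu) = (0, 1).

Step 2 — invert Sigma. det(Sigma) = 2·10 - (-2)² = 16.
  Sigma^{-1} = (1/det) · [[d, -b], [-b, a]] = [[0.625, 0.125],
 [0.125, 0.125]].

Step 3 — form the quadratic (x - mu)^T · Sigma^{-1} · (x - mu):
  Sigma^{-1} · (x - mu) = (0.125, 0.125).
  (x - mu)^T · [Sigma^{-1} · (x - mu)] = (0)·(0.125) + (1)·(0.125) = 0.125.

Step 4 — take square root: d = √(0.125) ≈ 0.3536.

d(x, mu) = √(0.125) ≈ 0.3536


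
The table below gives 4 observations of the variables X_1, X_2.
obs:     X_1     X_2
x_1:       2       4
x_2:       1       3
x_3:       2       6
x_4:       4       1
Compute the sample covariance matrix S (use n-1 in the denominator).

Step 1 — column means:
  mean(X_1) = (2 + 1 + 2 + 4) / 4 = 9/4 = 2.25
  mean(X_2) = (4 + 3 + 6 + 1) / 4 = 14/4 = 3.5

Step 2 — sample covariance S[i,j] = (1/(n-1)) · Σ_k (x_{k,i} - mean_i) · (x_{k,j} - mean_j), with n-1 = 3.
  S[X_1,X_1] = ((-0.25)·(-0.25) + (-1.25)·(-1.25) + (-0.25)·(-0.25) + (1.75)·(1.75)) / 3 = 4.75/3 = 1.5833
  S[X_1,X_2] = ((-0.25)·(0.5) + (-1.25)·(-0.5) + (-0.25)·(2.5) + (1.75)·(-2.5)) / 3 = -4.5/3 = -1.5
  S[X_2,X_2] = ((0.5)·(0.5) + (-0.5)·(-0.5) + (2.5)·(2.5) + (-2.5)·(-2.5)) / 3 = 13/3 = 4.3333

S is symmetric (S[j,i] = S[i,j]). Assembling:

S = [[1.5833, -1.5],
 [-1.5, 4.3333]]


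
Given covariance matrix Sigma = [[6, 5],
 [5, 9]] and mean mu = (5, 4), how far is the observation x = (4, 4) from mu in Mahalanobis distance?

Step 1 — centre the observation: (x - mu) = (-1, 0).

Step 2 — invert Sigma. det(Sigma) = 6·9 - (5)² = 29.
  Sigma^{-1} = (1/det) · [[d, -b], [-b, a]] = [[0.3103, -0.1724],
 [-0.1724, 0.2069]].

Step 3 — form the quadratic (x - mu)^T · Sigma^{-1} · (x - mu):
  Sigma^{-1} · (x - mu) = (-0.3103, 0.1724).
  (x - mu)^T · [Sigma^{-1} · (x - mu)] = (-1)·(-0.3103) + (0)·(0.1724) = 0.3103.

Step 4 — take square root: d = √(0.3103) ≈ 0.5571.

d(x, mu) = √(0.3103) ≈ 0.5571


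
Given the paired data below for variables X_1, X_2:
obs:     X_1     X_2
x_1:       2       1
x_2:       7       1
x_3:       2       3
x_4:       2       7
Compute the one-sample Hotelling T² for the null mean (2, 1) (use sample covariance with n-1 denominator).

Step 1 — sample mean vector:
  mean(X_1) = (2 + 7 + 2 + 2) / 4 = 13/4 = 3.25
  mean(X_2) = (1 + 1 + 3 + 7) / 4 = 12/4 = 3
  x̄ = (3.25, 3),  deviation x̄ - mu_0 = (3.25, 3) - (2, 1) = (1.25, 2).

Step 2 — sample covariance matrix, S[i,j] = (1/(n-1)) · Σ_k (x_{k,i} - mean_i) · (x_{k,j} - mean_j), divisor n-1 = 3:
  S[X_1,X_1] = ((-1.25)·(-1.25) + (3.75)·(3.75) + (-1.25)·(-1.25) + (-1.25)·(-1.25)) / 3 = 18.75/3 = 6.25
  S[X_1,X_2] = ((-1.25)·(-2) + (3.75)·(-2) + (-1.25)·(0) + (-1.25)·(4)) / 3 = -10/3 = -3.3333
  S[X_2,X_2] = ((-2)·(-2) + (-2)·(-2) + (0)·(0) + (4)·(4)) / 3 = 24/3 = 8
  S = [[6.25, -3.3333],
 [-3.3333, 8]].

Step 3 — invert S. det(S) = 6.25·8 - (-3.3333)² = 38.8889.
  S^{-1} = (1/det) · [[d, -b], [-b, a]] = [[0.2057, 0.0857],
 [0.0857, 0.1607]].

Step 4 — quadratic form (x̄ - mu_0)^T · S^{-1} · (x̄ - mu_0):
  S^{-1} · (x̄ - mu_0) = (0.4286, 0.4286),
  (x̄ - mu_0)^T · [...] = (1.25)·(0.4286) + (2)·(0.4286) = 1.3929.

Step 5 — scale by n: T² = 4 · 1.3929 = 5.5714.

T² ≈ 5.5714


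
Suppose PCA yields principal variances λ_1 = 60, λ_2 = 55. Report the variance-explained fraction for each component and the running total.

Step 1 — total variance = trace(Sigma) = Σ λ_i = 60 + 55 = 115.

Step 2 — fraction explained by component i = λ_i / Σ λ:
  PC1: 60/115 = 0.5217
  PC2: 55/115 = 0.4783

Step 3 — cumulative fraction after k components = (λ_1 + ... + λ_k) / Σ λ:
  k = 1: 60/115 = 0.5217
  k = 2: (60 + 55)/115 = 115/115 = 1

Summary (fraction, with percent):

explained: PC1 0.5217 (52.17%), PC2 0.4783 (47.83%);  cumulative: 0.5217, 1


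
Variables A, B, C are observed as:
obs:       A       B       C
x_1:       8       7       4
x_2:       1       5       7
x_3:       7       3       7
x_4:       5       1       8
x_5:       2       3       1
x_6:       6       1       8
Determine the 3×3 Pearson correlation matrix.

Step 1 — column means:
  mean(A) = (8 + 1 + 7 + 5 + 2 + 6) / 6 = 29/6 = 4.8333
  mean(B) = (7 + 5 + 3 + 1 + 3 + 1) / 6 = 20/6 = 3.3333
  mean(C) = (4 + 7 + 7 + 8 + 1 + 8) / 6 = 35/6 = 5.8333

Step 2 — sample variances and covariances s[i,j] = (1/(n-1)) · Σ_k (x_{k,i} - mean_i) · (x_{k,j} - mean_j), with n-1 = 5:
  s[A,A] = ((3.1667)·(3.1667) + (-3.8333)·(-3.8333) + (2.1667)·(2.1667) + (0.1667)·(0.1667) + (-2.8333)·(-2.8333) + (1.1667)·(1.1667)) / 5 = 38.8333/5 = 7.7667
  s[A,B] = ((3.1667)·(3.6667) + (-3.8333)·(1.6667) + (2.1667)·(-0.3333) + (0.1667)·(-2.3333) + (-2.8333)·(-0.3333) + (1.1667)·(-2.3333)) / 5 = 2.3333/5 = 0.4667
  s[A,C] = ((3.1667)·(-1.8333) + (-3.8333)·(1.1667) + (2.1667)·(1.1667) + (0.1667)·(2.1667) + (-2.8333)·(-4.8333) + (1.1667)·(2.1667)) / 5 = 8.8333/5 = 1.7667
  s[B,B] = ((3.6667)·(3.6667) + (1.6667)·(1.6667) + (-0.3333)·(-0.3333) + (-2.3333)·(-2.3333) + (-0.3333)·(-0.3333) + (-2.3333)·(-2.3333)) / 5 = 27.3333/5 = 5.4667
  s[B,C] = ((3.6667)·(-1.8333) + (1.6667)·(1.1667) + (-0.3333)·(1.1667) + (-2.3333)·(2.1667) + (-0.3333)·(-4.8333) + (-2.3333)·(2.1667)) / 5 = -13.6667/5 = -2.7333
  s[C,C] = ((-1.8333)·(-1.8333) + (1.1667)·(1.1667) + (1.1667)·(1.1667) + (2.1667)·(2.1667) + (-4.8333)·(-4.8333) + (2.1667)·(2.1667)) / 5 = 38.8333/5 = 7.7667
  Sample standard deviations s_i = √(s[i,i]):
  s(A) = √(7.7667) = 2.7869
  s(B) = √(5.4667) = 2.3381
  s(C) = √(7.7667) = 2.7869

Step 3 — r_{ij} = s_{ij} / (s_i · s_j):
  r[A,A] = 1 (diagonal).
  r[A,B] = 0.4667 / (2.7869 · 2.3381) = 0.4667 / 6.516 = 0.0716
  r[A,C] = 1.7667 / (2.7869 · 2.7869) = 1.7667 / 7.7667 = 0.2275
  r[B,B] = 1 (diagonal).
  r[B,C] = -2.7333 / (2.3381 · 2.7869) = -2.7333 / 6.516 = -0.4195
  r[C,C] = 1 (diagonal).

R is symmetric with unit diagonal. Assembling:

R = [[1, 0.0716, 0.2275],
 [0.0716, 1, -0.4195],
 [0.2275, -0.4195, 1]]


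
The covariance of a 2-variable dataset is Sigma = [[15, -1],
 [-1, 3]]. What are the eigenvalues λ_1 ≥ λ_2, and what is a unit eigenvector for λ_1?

Step 1 — characteristic polynomial of 2×2 Sigma:
  det(Sigma - λI) = λ² - trace · λ + det = 0.
  trace = 15 + 3 = 18, det = 15·3 - (-1)² = 44.
Step 2 — discriminant:
  Δ = trace² - 4·det = 324 - 176 = 148.
Step 3 — eigenvalues:
  λ = (trace ± √Δ)/2 = (18 ± 12.1655)/2,
  λ_1 = 15.0828,  λ_2 = 2.9172.

Step 4 — unit eigenvector for λ_1: solve (Sigma - λ_1 I)v = 0. First row:
  (15 - 15.0828)·v_x + (-1)·v_y = 0, i.e. (-0.0828)·v_x + (-1)·v_y = 0,
  so v ∝ (b, λ_1 - a) = (-1, 0.0828); multiply by -1 so the first entry is positive: u = (1, -0.0828).
  ||u|| = √((1)² + (-0.0828)²) = √(1.0068) ≈ 1.0034,
  v_1 = u/||u|| ≈ (0.9966, -0.0825) (||v_1|| = 1).

λ_1 = 15.0828,  λ_2 = 2.9172;  v_1 ≈ (0.9966, -0.0825)


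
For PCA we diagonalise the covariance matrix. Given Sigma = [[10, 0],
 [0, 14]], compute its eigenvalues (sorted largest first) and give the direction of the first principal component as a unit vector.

Step 1 — characteristic polynomial of 2×2 Sigma:
  det(Sigma - λI) = λ² - trace · λ + det = 0.
  trace = 10 + 14 = 24, det = 10·14 - (0)² = 140.
Step 2 — discriminant:
  Δ = trace² - 4·det = 576 - 560 = 16.
Step 3 — eigenvalues:
  λ = (trace ± √Δ)/2 = (24 ± 4)/2,
  λ_1 = 14,  λ_2 = 10.

Step 4 — unit eigenvector for λ_1: Sigma is diagonal, so its eigenvectors are the coordinate axes. λ_1 = 14 is the diagonal entry on the second coordinate axis, hence
  v_1 = (0, 1) (||v_1|| = 1).

λ_1 = 14,  λ_2 = 10;  v_1 ≈ (0, 1)


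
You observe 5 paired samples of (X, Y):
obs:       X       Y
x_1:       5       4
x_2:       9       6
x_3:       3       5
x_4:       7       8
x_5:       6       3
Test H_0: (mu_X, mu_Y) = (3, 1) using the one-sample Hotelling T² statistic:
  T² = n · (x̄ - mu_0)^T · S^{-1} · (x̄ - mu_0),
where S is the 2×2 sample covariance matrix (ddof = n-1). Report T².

Step 1 — sample mean vector:
  mean(X) = (5 + 9 + 3 + 7 + 6) / 5 = 30/5 = 6
  mean(Y) = (4 + 6 + 5 + 8 + 3) / 5 = 26/5 = 5.2
  x̄ = (6, 5.2),  deviation x̄ - mu_0 = (6, 5.2) - (3, 1) = (3, 4.2).

Step 2 — sample covariance matrix, S[i,j] = (1/(n-1)) · Σ_k (x_{k,i} - mean_i) · (x_{k,j} - mean_j), divisor n-1 = 4:
  S[X,X] = ((-1)·(-1) + (3)·(3) + (-3)·(-3) + (1)·(1) + (0)·(0)) / 4 = 20/4 = 5
  S[X,Y] = ((-1)·(-1.2) + (3)·(0.8) + (-3)·(-0.2) + (1)·(2.8) + (0)·(-2.2)) / 4 = 7/4 = 1.75
  S[Y,Y] = ((-1.2)·(-1.2) + (0.8)·(0.8) + (-0.2)·(-0.2) + (2.8)·(2.8) + (-2.2)·(-2.2)) / 4 = 14.8/4 = 3.7
  S = [[5, 1.75],
 [1.75, 3.7]].

Step 3 — invert S. det(S) = 5·3.7 - (1.75)² = 15.4375.
  S^{-1} = (1/det) · [[d, -b], [-b, a]] = [[0.2397, -0.1134],
 [-0.1134, 0.3239]].

Step 4 — quadratic form (x̄ - mu_0)^T · S^{-1} · (x̄ - mu_0):
  S^{-1} · (x̄ - mu_0) = (0.2429, 1.0202),
  (x̄ - mu_0)^T · [...] = (3)·(0.2429) + (4.2)·(1.0202) = 5.0138.

Step 5 — scale by n: T² = 5 · 5.0138 = 25.0688.

T² ≈ 25.0688


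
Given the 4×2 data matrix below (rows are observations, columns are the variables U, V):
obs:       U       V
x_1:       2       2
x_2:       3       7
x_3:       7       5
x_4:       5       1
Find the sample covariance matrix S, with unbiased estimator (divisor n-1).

Step 1 — column means:
  mean(U) = (2 + 3 + 7 + 5) / 4 = 17/4 = 4.25
  mean(V) = (2 + 7 + 5 + 1) / 4 = 15/4 = 3.75

Step 2 — sample covariance S[i,j] = (1/(n-1)) · Σ_k (x_{k,i} - mean_i) · (x_{k,j} - mean_j), with n-1 = 3.
  S[U,U] = ((-2.25)·(-2.25) + (-1.25)·(-1.25) + (2.75)·(2.75) + (0.75)·(0.75)) / 3 = 14.75/3 = 4.9167
  S[U,V] = ((-2.25)·(-1.75) + (-1.25)·(3.25) + (2.75)·(1.25) + (0.75)·(-2.75)) / 3 = 1.25/3 = 0.4167
  S[V,V] = ((-1.75)·(-1.75) + (3.25)·(3.25) + (1.25)·(1.25) + (-2.75)·(-2.75)) / 3 = 22.75/3 = 7.5833

S is symmetric (S[j,i] = S[i,j]). Assembling:

S = [[4.9167, 0.4167],
 [0.4167, 7.5833]]


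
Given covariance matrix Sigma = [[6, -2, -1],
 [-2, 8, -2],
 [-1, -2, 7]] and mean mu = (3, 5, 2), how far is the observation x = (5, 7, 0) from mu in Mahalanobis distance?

Step 1 — centre the observation: (x - mu) = (2, 2, -2).

Step 2 — invert Sigma (cofactor / det for 3×3, or solve directly):
  Sigma^{-1} = [[0.194, 0.0597, 0.0448],
 [0.0597, 0.153, 0.0522],
 [0.0448, 0.0522, 0.1642]].

Step 3 — form the quadratic (x - mu)^T · Sigma^{-1} · (x - mu):
  Sigma^{-1} · (x - mu) = (0.4179, 0.3209, -0.1343).
  (x - mu)^T · [Sigma^{-1} · (x - mu)] = (2)·(0.4179) + (2)·(0.3209) + (-2)·(-0.1343) = 1.7463.

Step 4 — take square root: d = √(1.7463) ≈ 1.3215.

d(x, mu) = √(1.7463) ≈ 1.3215


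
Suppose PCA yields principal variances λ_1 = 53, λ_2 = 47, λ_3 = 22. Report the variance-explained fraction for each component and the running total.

Step 1 — total variance = trace(Sigma) = Σ λ_i = 53 + 47 + 22 = 122.

Step 2 — fraction explained by component i = λ_i / Σ λ:
  PC1: 53/122 = 0.4344
  PC2: 47/122 = 0.3852
  PC3: 22/122 = 0.1803

Step 3 — cumulative fraction after k components = (λ_1 + ... + λ_k) / Σ λ:
  k = 1: 53/122 = 0.4344
  k = 2: (53 + 47)/122 = 100/122 = 0.8197
  k = 3: (53 + 47 + 22)/122 = 122/122 = 1

Summary (fraction, with percent):

explained: PC1 0.4344 (43.44%), PC2 0.3852 (38.52%), PC3 0.1803 (18.03%);  cumulative: 0.4344, 0.8197, 1


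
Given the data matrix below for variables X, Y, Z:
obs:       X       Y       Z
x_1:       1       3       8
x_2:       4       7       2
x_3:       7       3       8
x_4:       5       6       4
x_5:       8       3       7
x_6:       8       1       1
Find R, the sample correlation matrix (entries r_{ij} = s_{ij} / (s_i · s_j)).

Step 1 — column means:
  mean(X) = (1 + 4 + 7 + 5 + 8 + 8) / 6 = 33/6 = 5.5
  mean(Y) = (3 + 7 + 3 + 6 + 3 + 1) / 6 = 23/6 = 3.8333
  mean(Z) = (8 + 2 + 8 + 4 + 7 + 1) / 6 = 30/6 = 5

Step 2 — sample variances and covariances s[i,j] = (1/(n-1)) · Σ_k (x_{k,i} - mean_i) · (x_{k,j} - mean_j), with n-1 = 5:
  s[X,X] = ((-4.5)·(-4.5) + (-1.5)·(-1.5) + (1.5)·(1.5) + (-0.5)·(-0.5) + (2.5)·(2.5) + (2.5)·(2.5)) / 5 = 37.5/5 = 7.5
  s[X,Y] = ((-4.5)·(-0.8333) + (-1.5)·(3.1667) + (1.5)·(-0.8333) + (-0.5)·(2.1667) + (2.5)·(-0.8333) + (2.5)·(-2.8333)) / 5 = -12.5/5 = -2.5
  s[X,Z] = ((-4.5)·(3) + (-1.5)·(-3) + (1.5)·(3) + (-0.5)·(-1) + (2.5)·(2) + (2.5)·(-4)) / 5 = -9/5 = -1.8
  s[Y,Y] = ((-0.8333)·(-0.8333) + (3.1667)·(3.1667) + (-0.8333)·(-0.8333) + (2.1667)·(2.1667) + (-0.8333)·(-0.8333) + (-2.8333)·(-2.8333)) / 5 = 24.8333/5 = 4.9667
  s[Y,Z] = ((-0.8333)·(3) + (3.1667)·(-3) + (-0.8333)·(3) + (2.1667)·(-1) + (-0.8333)·(2) + (-2.8333)·(-4)) / 5 = -7/5 = -1.4
  s[Z,Z] = ((3)·(3) + (-3)·(-3) + (3)·(3) + (-1)·(-1) + (2)·(2) + (-4)·(-4)) / 5 = 48/5 = 9.6
  Sample standard deviations s_i = √(s[i,i]):
  s(X) = √(7.5) = 2.7386
  s(Y) = √(4.9667) = 2.2286
  s(Z) = √(9.6) = 3.0984

Step 3 — r_{ij} = s_{ij} / (s_i · s_j):
  r[X,X] = 1 (diagonal).
  r[X,Y] = -2.5 / (2.7386 · 2.2286) = -2.5 / 6.1033 = -0.4096
  r[X,Z] = -1.8 / (2.7386 · 3.0984) = -1.8 / 8.4853 = -0.2121
  r[Y,Y] = 1 (diagonal).
  r[Y,Z] = -1.4 / (2.2286 · 3.0984) = -1.4 / 6.9051 = -0.2027
  r[Z,Z] = 1 (diagonal).

R is symmetric with unit diagonal. Assembling:

R = [[1, -0.4096, -0.2121],
 [-0.4096, 1, -0.2027],
 [-0.2121, -0.2027, 1]]


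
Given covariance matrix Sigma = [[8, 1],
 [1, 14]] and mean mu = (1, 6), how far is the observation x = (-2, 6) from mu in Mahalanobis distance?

Step 1 — centre the observation: (x - mu) = (-3, 0).

Step 2 — invert Sigma. det(Sigma) = 8·14 - (1)² = 111.
  Sigma^{-1} = (1/det) · [[d, -b], [-b, a]] = [[0.1261, -0.009],
 [-0.009, 0.0721]].

Step 3 — form the quadratic (x - mu)^T · Sigma^{-1} · (x - mu):
  Sigma^{-1} · (x - mu) = (-0.3784, 0.027).
  (x - mu)^T · [Sigma^{-1} · (x - mu)] = (-3)·(-0.3784) + (0)·(0.027) = 1.1351.

Step 4 — take square root: d = √(1.1351) ≈ 1.0654.

d(x, mu) = √(1.1351) ≈ 1.0654


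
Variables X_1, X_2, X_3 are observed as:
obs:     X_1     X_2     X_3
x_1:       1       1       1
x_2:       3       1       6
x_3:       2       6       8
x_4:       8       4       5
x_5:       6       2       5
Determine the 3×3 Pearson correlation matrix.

Step 1 — column means:
  mean(X_1) = (1 + 3 + 2 + 8 + 6) / 5 = 20/5 = 4
  mean(X_2) = (1 + 1 + 6 + 4 + 2) / 5 = 14/5 = 2.8
  mean(X_3) = (1 + 6 + 8 + 5 + 5) / 5 = 25/5 = 5

Step 2 — sample variances and covariances s[i,j] = (1/(n-1)) · Σ_k (x_{k,i} - mean_i) · (x_{k,j} - mean_j), with n-1 = 4:
  s[X_1,X_1] = ((-3)·(-3) + (-1)·(-1) + (-2)·(-2) + (4)·(4) + (2)·(2)) / 4 = 34/4 = 8.5
  s[X_1,X_2] = ((-3)·(-1.8) + (-1)·(-1.8) + (-2)·(3.2) + (4)·(1.2) + (2)·(-0.8)) / 4 = 4/4 = 1
  s[X_1,X_3] = ((-3)·(-4) + (-1)·(1) + (-2)·(3) + (4)·(0) + (2)·(0)) / 4 = 5/4 = 1.25
  s[X_2,X_2] = ((-1.8)·(-1.8) + (-1.8)·(-1.8) + (3.2)·(3.2) + (1.2)·(1.2) + (-0.8)·(-0.8)) / 4 = 18.8/4 = 4.7
  s[X_2,X_3] = ((-1.8)·(-4) + (-1.8)·(1) + (3.2)·(3) + (1.2)·(0) + (-0.8)·(0)) / 4 = 15/4 = 3.75
  s[X_3,X_3] = ((-4)·(-4) + (1)·(1) + (3)·(3) + (0)·(0) + (0)·(0)) / 4 = 26/4 = 6.5
  Sample standard deviations s_i = √(s[i,i]):
  s(X_1) = √(8.5) = 2.9155
  s(X_2) = √(4.7) = 2.1679
  s(X_3) = √(6.5) = 2.5495

Step 3 — r_{ij} = s_{ij} / (s_i · s_j):
  r[X_1,X_1] = 1 (diagonal).
  r[X_1,X_2] = 1 / (2.9155 · 2.1679) = 1 / 6.3206 = 0.1582
  r[X_1,X_3] = 1.25 / (2.9155 · 2.5495) = 1.25 / 7.433 = 0.1682
  r[X_2,X_2] = 1 (diagonal).
  r[X_2,X_3] = 3.75 / (2.1679 · 2.5495) = 3.75 / 5.5272 = 0.6785
  r[X_3,X_3] = 1 (diagonal).

R is symmetric with unit diagonal. Assembling:

R = [[1, 0.1582, 0.1682],
 [0.1582, 1, 0.6785],
 [0.1682, 0.6785, 1]]


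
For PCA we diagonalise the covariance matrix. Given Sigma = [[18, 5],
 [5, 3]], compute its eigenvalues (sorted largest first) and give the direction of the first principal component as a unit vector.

Step 1 — characteristic polynomial of 2×2 Sigma:
  det(Sigma - λI) = λ² - trace · λ + det = 0.
  trace = 18 + 3 = 21, det = 18·3 - (5)² = 29.
Step 2 — discriminant:
  Δ = trace² - 4·det = 441 - 116 = 325.
Step 3 — eigenvalues:
  λ = (trace ± √Δ)/2 = (21 ± 18.0278)/2,
  λ_1 = 19.5139,  λ_2 = 1.4861.

Step 4 — unit eigenvector for λ_1: solve (Sigma - λ_1 I)v = 0. First row:
  (18 - 19.5139)·v_x + (5)·v_y = 0, i.e. (-1.5139)·v_x + (5)·v_y = 0,
  so v ∝ (b, λ_1 - a) = (5, 1.5139) = u.
  ||u|| = √((5)² + (1.5139)²) = √(27.2918) ≈ 5.2242,
  v_1 = u/||u|| ≈ (0.9571, 0.2898) (||v_1|| = 1).

λ_1 = 19.5139,  λ_2 = 1.4861;  v_1 ≈ (0.9571, 0.2898)


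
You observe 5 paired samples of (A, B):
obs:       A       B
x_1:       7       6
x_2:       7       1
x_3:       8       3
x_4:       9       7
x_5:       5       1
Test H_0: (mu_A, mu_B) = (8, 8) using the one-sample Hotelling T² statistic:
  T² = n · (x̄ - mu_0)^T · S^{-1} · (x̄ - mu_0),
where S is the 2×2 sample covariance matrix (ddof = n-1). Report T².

Step 1 — sample mean vector:
  mean(A) = (7 + 7 + 8 + 9 + 5) / 5 = 36/5 = 7.2
  mean(B) = (6 + 1 + 3 + 7 + 1) / 5 = 18/5 = 3.6
  x̄ = (7.2, 3.6),  deviation x̄ - mu_0 = (7.2, 3.6) - (8, 8) = (-0.8, -4.4).

Step 2 — sample covariance matrix, S[i,j] = (1/(n-1)) · Σ_k (x_{k,i} - mean_i) · (x_{k,j} - mean_j), divisor n-1 = 4:
  S[A,A] = ((-0.2)·(-0.2) + (-0.2)·(-0.2) + (0.8)·(0.8) + (1.8)·(1.8) + (-2.2)·(-2.2)) / 4 = 8.8/4 = 2.2
  S[A,B] = ((-0.2)·(2.4) + (-0.2)·(-2.6) + (0.8)·(-0.6) + (1.8)·(3.4) + (-2.2)·(-2.6)) / 4 = 11.4/4 = 2.85
  S[B,B] = ((2.4)·(2.4) + (-2.6)·(-2.6) + (-0.6)·(-0.6) + (3.4)·(3.4) + (-2.6)·(-2.6)) / 4 = 31.2/4 = 7.8
  S = [[2.2, 2.85],
 [2.85, 7.8]].

Step 3 — invert S. det(S) = 2.2·7.8 - (2.85)² = 9.0375.
  S^{-1} = (1/det) · [[d, -b], [-b, a]] = [[0.8631, -0.3154],
 [-0.3154, 0.2434]].

Step 4 — quadratic form (x̄ - mu_0)^T · S^{-1} · (x̄ - mu_0):
  S^{-1} · (x̄ - mu_0) = (0.6971, -0.8188),
  (x̄ - mu_0)^T · [...] = (-0.8)·(0.6971) + (-4.4)·(-0.8188) = 3.0451.

Step 5 — scale by n: T² = 5 · 3.0451 = 15.2254.

T² ≈ 15.2254


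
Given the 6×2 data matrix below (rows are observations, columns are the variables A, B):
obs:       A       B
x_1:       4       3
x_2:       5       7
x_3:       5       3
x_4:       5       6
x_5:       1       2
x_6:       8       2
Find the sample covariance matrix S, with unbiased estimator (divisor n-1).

Step 1 — column means:
  mean(A) = (4 + 5 + 5 + 5 + 1 + 8) / 6 = 28/6 = 4.6667
  mean(B) = (3 + 7 + 3 + 6 + 2 + 2) / 6 = 23/6 = 3.8333

Step 2 — sample covariance S[i,j] = (1/(n-1)) · Σ_k (x_{k,i} - mean_i) · (x_{k,j} - mean_j), with n-1 = 5.
  S[A,A] = ((-0.6667)·(-0.6667) + (0.3333)·(0.3333) + (0.3333)·(0.3333) + (0.3333)·(0.3333) + (-3.6667)·(-3.6667) + (3.3333)·(3.3333)) / 5 = 25.3333/5 = 5.0667
  S[A,B] = ((-0.6667)·(-0.8333) + (0.3333)·(3.1667) + (0.3333)·(-0.8333) + (0.3333)·(2.1667) + (-3.6667)·(-1.8333) + (3.3333)·(-1.8333)) / 5 = 2.6667/5 = 0.5333
  S[B,B] = ((-0.8333)·(-0.8333) + (3.1667)·(3.1667) + (-0.8333)·(-0.8333) + (2.1667)·(2.1667) + (-1.8333)·(-1.8333) + (-1.8333)·(-1.8333)) / 5 = 22.8333/5 = 4.5667

S is symmetric (S[j,i] = S[i,j]). Assembling:

S = [[5.0667, 0.5333],
 [0.5333, 4.5667]]


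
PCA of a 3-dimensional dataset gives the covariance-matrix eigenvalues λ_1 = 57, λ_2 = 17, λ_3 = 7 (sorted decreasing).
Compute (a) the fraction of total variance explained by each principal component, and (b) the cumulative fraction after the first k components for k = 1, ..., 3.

Step 1 — total variance = trace(Sigma) = Σ λ_i = 57 + 17 + 7 = 81.

Step 2 — fraction explained by component i = λ_i / Σ λ:
  PC1: 57/81 = 0.7037
  PC2: 17/81 = 0.2099
  PC3: 7/81 = 0.0864

Step 3 — cumulative fraction after k components = (λ_1 + ... + λ_k) / Σ λ:
  k = 1: 57/81 = 0.7037
  k = 2: (57 + 17)/81 = 74/81 = 0.9136
  k = 3: (57 + 17 + 7)/81 = 81/81 = 1

Summary (fraction, with percent):

explained: PC1 0.7037 (70.37%), PC2 0.2099 (20.99%), PC3 0.0864 (8.64%);  cumulative: 0.7037, 0.9136, 1


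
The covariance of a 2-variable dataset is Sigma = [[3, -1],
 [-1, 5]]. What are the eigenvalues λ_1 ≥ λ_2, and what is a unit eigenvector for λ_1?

Step 1 — characteristic polynomial of 2×2 Sigma:
  det(Sigma - λI) = λ² - trace · λ + det = 0.
  trace = 3 + 5 = 8, det = 3·5 - (-1)² = 14.
Step 2 — discriminant:
  Δ = trace² - 4·det = 64 - 56 = 8.
Step 3 — eigenvalues:
  λ = (trace ± √Δ)/2 = (8 ± 2.8284)/2,
  λ_1 = 5.4142,  λ_2 = 2.5858.

Step 4 — unit eigenvector for λ_1: solve (Sigma - λ_1 I)v = 0. First row:
  (3 - 5.4142)·v_x + (-1)·v_y = 0, i.e. (-2.4142)·v_x + (-1)·v_y = 0,
  so v ∝ (b, λ_1 - a) = (-1, 2.4142); multiply by -1 so the first entry is positive: u = (1, -2.4142).
  ||u|| = √((1)² + (-2.4142)²) = √(6.8284) ≈ 2.6131,
  v_1 = u/||u|| ≈ (0.3827, -0.9239) (||v_1|| = 1).

λ_1 = 5.4142,  λ_2 = 2.5858;  v_1 ≈ (0.3827, -0.9239)


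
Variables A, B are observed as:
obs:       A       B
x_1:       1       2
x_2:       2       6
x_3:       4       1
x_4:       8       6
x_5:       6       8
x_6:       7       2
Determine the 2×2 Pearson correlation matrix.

Step 1 — column means:
  mean(A) = (1 + 2 + 4 + 8 + 6 + 7) / 6 = 28/6 = 4.6667
  mean(B) = (2 + 6 + 1 + 6 + 8 + 2) / 6 = 25/6 = 4.1667

Step 2 — sample variances and covariances s[i,j] = (1/(n-1)) · Σ_k (x_{k,i} - mean_i) · (x_{k,j} - mean_j), with n-1 = 5:
  s[A,A] = ((-3.6667)·(-3.6667) + (-2.6667)·(-2.6667) + (-0.6667)·(-0.6667) + (3.3333)·(3.3333) + (1.3333)·(1.3333) + (2.3333)·(2.3333)) / 5 = 39.3333/5 = 7.8667
  s[A,B] = ((-3.6667)·(-2.1667) + (-2.6667)·(1.8333) + (-0.6667)·(-3.1667) + (3.3333)·(1.8333) + (1.3333)·(3.8333) + (2.3333)·(-2.1667)) / 5 = 11.3333/5 = 2.2667
  s[B,B] = ((-2.1667)·(-2.1667) + (1.8333)·(1.8333) + (-3.1667)·(-3.1667) + (1.8333)·(1.8333) + (3.8333)·(3.8333) + (-2.1667)·(-2.1667)) / 5 = 40.8333/5 = 8.1667
  Sample standard deviations s_i = √(s[i,i]):
  s(A) = √(7.8667) = 2.8048
  s(B) = √(8.1667) = 2.8577

Step 3 — r_{ij} = s_{ij} / (s_i · s_j):
  r[A,A] = 1 (diagonal).
  r[A,B] = 2.2667 / (2.8048 · 2.8577) = 2.2667 / 8.0153 = 0.2828
  r[B,B] = 1 (diagonal).

R is symmetric with unit diagonal. Assembling:

R = [[1, 0.2828],
 [0.2828, 1]]


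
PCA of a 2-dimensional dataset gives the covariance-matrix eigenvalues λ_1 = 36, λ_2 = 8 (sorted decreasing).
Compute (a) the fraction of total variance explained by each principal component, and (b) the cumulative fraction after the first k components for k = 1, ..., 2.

Step 1 — total variance = trace(Sigma) = Σ λ_i = 36 + 8 = 44.

Step 2 — fraction explained by component i = λ_i / Σ λ:
  PC1: 36/44 = 0.8182
  PC2: 8/44 = 0.1818

Step 3 — cumulative fraction after k components = (λ_1 + ... + λ_k) / Σ λ:
  k = 1: 36/44 = 0.8182
  k = 2: (36 + 8)/44 = 44/44 = 1

Summary (fraction, with percent):

explained: PC1 0.8182 (81.82%), PC2 0.1818 (18.18%);  cumulative: 0.8182, 1


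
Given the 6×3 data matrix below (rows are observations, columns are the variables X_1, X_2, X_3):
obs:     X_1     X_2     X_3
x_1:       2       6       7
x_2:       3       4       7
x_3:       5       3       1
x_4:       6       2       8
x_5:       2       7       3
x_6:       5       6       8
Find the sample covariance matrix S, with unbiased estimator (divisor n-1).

Step 1 — column means:
  mean(X_1) = (2 + 3 + 5 + 6 + 2 + 5) / 6 = 23/6 = 3.8333
  mean(X_2) = (6 + 4 + 3 + 2 + 7 + 6) / 6 = 28/6 = 4.6667
  mean(X_3) = (7 + 7 + 1 + 8 + 3 + 8) / 6 = 34/6 = 5.6667

Step 2 — sample covariance S[i,j] = (1/(n-1)) · Σ_k (x_{k,i} - mean_i) · (x_{k,j} - mean_j), with n-1 = 5.
  S[X_1,X_1] = ((-1.8333)·(-1.8333) + (-0.8333)·(-0.8333) + (1.1667)·(1.1667) + (2.1667)·(2.1667) + (-1.8333)·(-1.8333) + (1.1667)·(1.1667)) / 5 = 14.8333/5 = 2.9667
  S[X_1,X_2] = ((-1.8333)·(1.3333) + (-0.8333)·(-0.6667) + (1.1667)·(-1.6667) + (2.1667)·(-2.6667) + (-1.8333)·(2.3333) + (1.1667)·(1.3333)) / 5 = -12.3333/5 = -2.4667
  S[X_1,X_3] = ((-1.8333)·(1.3333) + (-0.8333)·(1.3333) + (1.1667)·(-4.6667) + (2.1667)·(2.3333) + (-1.8333)·(-2.6667) + (1.1667)·(2.3333)) / 5 = 3.6667/5 = 0.7333
  S[X_2,X_2] = ((1.3333)·(1.3333) + (-0.6667)·(-0.6667) + (-1.6667)·(-1.6667) + (-2.6667)·(-2.6667) + (2.3333)·(2.3333) + (1.3333)·(1.3333)) / 5 = 19.3333/5 = 3.8667
  S[X_2,X_3] = ((1.3333)·(1.3333) + (-0.6667)·(1.3333) + (-1.6667)·(-4.6667) + (-2.6667)·(2.3333) + (2.3333)·(-2.6667) + (1.3333)·(2.3333)) / 5 = -0.6667/5 = -0.1333
  S[X_3,X_3] = ((1.3333)·(1.3333) + (1.3333)·(1.3333) + (-4.6667)·(-4.6667) + (2.3333)·(2.3333) + (-2.6667)·(-2.6667) + (2.3333)·(2.3333)) / 5 = 43.3333/5 = 8.6667

S is symmetric (S[j,i] = S[i,j]). Assembling:

S = [[2.9667, -2.4667, 0.7333],
 [-2.4667, 3.8667, -0.1333],
 [0.7333, -0.1333, 8.6667]]


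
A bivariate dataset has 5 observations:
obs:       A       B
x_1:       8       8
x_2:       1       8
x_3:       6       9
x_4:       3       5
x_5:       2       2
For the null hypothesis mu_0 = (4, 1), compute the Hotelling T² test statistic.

Step 1 — sample mean vector:
  mean(A) = (8 + 1 + 6 + 3 + 2) / 5 = 20/5 = 4
  mean(B) = (8 + 8 + 9 + 5 + 2) / 5 = 32/5 = 6.4
  x̄ = (4, 6.4),  deviation x̄ - mu_0 = (4, 6.4) - (4, 1) = (0, 5.4).

Step 2 — sample covariance matrix, S[i,j] = (1/(n-1)) · Σ_k (x_{k,i} - mean_i) · (x_{k,j} - mean_j), divisor n-1 = 4:
  S[A,A] = ((4)·(4) + (-3)·(-3) + (2)·(2) + (-1)·(-1) + (-2)·(-2)) / 4 = 34/4 = 8.5
  S[A,B] = ((4)·(1.6) + (-3)·(1.6) + (2)·(2.6) + (-1)·(-1.4) + (-2)·(-4.4)) / 4 = 17/4 = 4.25
  S[B,B] = ((1.6)·(1.6) + (1.6)·(1.6) + (2.6)·(2.6) + (-1.4)·(-1.4) + (-4.4)·(-4.4)) / 4 = 33.2/4 = 8.3
  S = [[8.5, 4.25],
 [4.25, 8.3]].

Step 3 — invert S. det(S) = 8.5·8.3 - (4.25)² = 52.4875.
  S^{-1} = (1/det) · [[d, -b], [-b, a]] = [[0.1581, -0.081],
 [-0.081, 0.1619]].

Step 4 — quadratic form (x̄ - mu_0)^T · S^{-1} · (x̄ - mu_0):
  S^{-1} · (x̄ - mu_0) = (-0.4372, 0.8745),
  (x̄ - mu_0)^T · [...] = (0)·(-0.4372) + (5.4)·(0.8745) = 4.7223.

Step 5 — scale by n: T² = 5 · 4.7223 = 23.6113.

T² ≈ 23.6113


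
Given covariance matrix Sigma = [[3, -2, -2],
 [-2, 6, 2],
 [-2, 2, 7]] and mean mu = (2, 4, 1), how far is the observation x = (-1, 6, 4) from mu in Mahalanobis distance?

Step 1 — centre the observation: (x - mu) = (-3, 2, 3).

Step 2 — invert Sigma (cofactor / det for 3×3, or solve directly):
  Sigma^{-1} = [[0.4872, 0.1282, 0.1026],
 [0.1282, 0.2179, -0.0256],
 [0.1026, -0.0256, 0.1795]].

Step 3 — form the quadratic (x - mu)^T · Sigma^{-1} · (x - mu):
  Sigma^{-1} · (x - mu) = (-0.8974, -0.0256, 0.1795).
  (x - mu)^T · [Sigma^{-1} · (x - mu)] = (-3)·(-0.8974) + (2)·(-0.0256) + (3)·(0.1795) = 3.1795.

Step 4 — take square root: d = √(3.1795) ≈ 1.7831.

d(x, mu) = √(3.1795) ≈ 1.7831


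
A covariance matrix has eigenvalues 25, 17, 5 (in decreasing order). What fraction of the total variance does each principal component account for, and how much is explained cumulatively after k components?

Step 1 — total variance = trace(Sigma) = Σ λ_i = 25 + 17 + 5 = 47.

Step 2 — fraction explained by component i = λ_i / Σ λ:
  PC1: 25/47 = 0.5319
  PC2: 17/47 = 0.3617
  PC3: 5/47 = 0.1064

Step 3 — cumulative fraction after k components = (λ_1 + ... + λ_k) / Σ λ:
  k = 1: 25/47 = 0.5319
  k = 2: (25 + 17)/47 = 42/47 = 0.8936
  k = 3: (25 + 17 + 5)/47 = 47/47 = 1

Summary (fraction, with percent):

explained: PC1 0.5319 (53.19%), PC2 0.3617 (36.17%), PC3 0.1064 (10.64%);  cumulative: 0.5319, 0.8936, 1


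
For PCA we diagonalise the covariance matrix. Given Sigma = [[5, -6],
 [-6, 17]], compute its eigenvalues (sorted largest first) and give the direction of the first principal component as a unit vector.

Step 1 — characteristic polynomial of 2×2 Sigma:
  det(Sigma - λI) = λ² - trace · λ + det = 0.
  trace = 5 + 17 = 22, det = 5·17 - (-6)² = 49.
Step 2 — discriminant:
  Δ = trace² - 4·det = 484 - 196 = 288.
Step 3 — eigenvalues:
  λ = (trace ± √Δ)/2 = (22 ± 16.9706)/2,
  λ_1 = 19.4853,  λ_2 = 2.5147.

Step 4 — unit eigenvector for λ_1: solve (Sigma - λ_1 I)v = 0. First row:
  (5 - 19.4853)·v_x + (-6)·v_y = 0, i.e. (-14.4853)·v_x + (-6)·v_y = 0,
  so v ∝ (b, λ_1 - a) = (-6, 14.4853); multiply by -1 so the first entry is positive: u = (6, -14.4853).
  ||u|| = √((6)² + (-14.4853)²) = √(245.8234) ≈ 15.6788,
  v_1 = u/||u|| ≈ (0.3827, -0.9239) (||v_1|| = 1).

λ_1 = 19.4853,  λ_2 = 2.5147;  v_1 ≈ (0.3827, -0.9239)
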